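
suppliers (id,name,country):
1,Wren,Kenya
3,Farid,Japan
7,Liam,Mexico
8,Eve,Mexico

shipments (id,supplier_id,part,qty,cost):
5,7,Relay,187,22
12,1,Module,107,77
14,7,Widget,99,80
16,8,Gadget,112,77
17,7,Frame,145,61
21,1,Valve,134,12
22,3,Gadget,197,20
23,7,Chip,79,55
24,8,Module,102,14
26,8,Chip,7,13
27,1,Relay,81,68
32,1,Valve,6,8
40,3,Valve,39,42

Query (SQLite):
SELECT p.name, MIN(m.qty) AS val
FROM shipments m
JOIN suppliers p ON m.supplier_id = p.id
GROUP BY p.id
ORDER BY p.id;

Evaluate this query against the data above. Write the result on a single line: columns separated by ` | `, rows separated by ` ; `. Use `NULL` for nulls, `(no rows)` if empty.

Wren | 6 ; Farid | 39 ; Liam | 79 ; Eve | 7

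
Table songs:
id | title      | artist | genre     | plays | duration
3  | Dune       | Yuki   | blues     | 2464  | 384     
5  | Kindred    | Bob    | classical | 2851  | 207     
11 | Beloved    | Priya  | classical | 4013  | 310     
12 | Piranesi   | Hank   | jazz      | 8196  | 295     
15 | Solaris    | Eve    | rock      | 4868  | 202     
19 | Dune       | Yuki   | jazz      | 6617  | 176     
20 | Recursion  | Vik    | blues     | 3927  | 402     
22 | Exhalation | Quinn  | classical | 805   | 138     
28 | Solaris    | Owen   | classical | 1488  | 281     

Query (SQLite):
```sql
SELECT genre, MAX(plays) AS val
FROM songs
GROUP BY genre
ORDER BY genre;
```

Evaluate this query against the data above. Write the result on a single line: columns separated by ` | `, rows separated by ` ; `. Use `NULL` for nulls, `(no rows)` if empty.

Partition songs by genre; compute MAX(plays) within each group.
  blues: ids {3, 20} → MAX(plays)=3927
  classical: ids {5, 11, 22, 28} → MAX(plays)=4013
  jazz: ids {12, 19} → MAX(plays)=8196
  rock: ids {15} → MAX(plays)=4868

blues | 3927 ; classical | 4013 ; jazz | 8196 ; rock | 4868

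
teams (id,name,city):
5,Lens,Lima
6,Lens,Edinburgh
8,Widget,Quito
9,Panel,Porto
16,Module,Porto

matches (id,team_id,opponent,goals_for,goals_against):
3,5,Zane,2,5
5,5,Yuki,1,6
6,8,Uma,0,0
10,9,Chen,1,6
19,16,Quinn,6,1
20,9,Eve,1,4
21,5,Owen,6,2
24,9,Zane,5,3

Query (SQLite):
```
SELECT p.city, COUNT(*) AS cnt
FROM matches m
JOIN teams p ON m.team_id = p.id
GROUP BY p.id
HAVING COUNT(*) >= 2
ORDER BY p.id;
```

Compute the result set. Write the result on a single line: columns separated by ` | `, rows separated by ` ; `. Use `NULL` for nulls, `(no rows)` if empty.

Lima | 3 ; Porto | 3

Join each matches row to its teams via team_id.
Group joined rows by teams.id; compute COUNT(*) per group.
HAVING: keep groups with count ≥ 2.
  5: ids {3, 5, 21} → COUNT(*)=3
  8: ids {6} → COUNT(*)=1
  9: ids {10, 20, 24} → COUNT(*)=3
  16: ids {19} → COUNT(*)=1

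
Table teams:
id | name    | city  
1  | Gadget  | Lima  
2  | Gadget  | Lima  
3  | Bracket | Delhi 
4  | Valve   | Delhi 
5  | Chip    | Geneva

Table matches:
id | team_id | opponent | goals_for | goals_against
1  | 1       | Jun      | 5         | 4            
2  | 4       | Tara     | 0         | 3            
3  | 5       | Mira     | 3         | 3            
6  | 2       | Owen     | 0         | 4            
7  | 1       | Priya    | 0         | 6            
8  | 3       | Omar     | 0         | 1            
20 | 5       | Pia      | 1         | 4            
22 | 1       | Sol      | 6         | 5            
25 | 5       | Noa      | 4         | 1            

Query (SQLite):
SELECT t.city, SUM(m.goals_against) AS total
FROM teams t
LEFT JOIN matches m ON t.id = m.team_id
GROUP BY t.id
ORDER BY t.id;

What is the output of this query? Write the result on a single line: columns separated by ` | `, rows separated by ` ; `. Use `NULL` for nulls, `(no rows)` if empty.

LEFT JOIN keeps every teams row; unmatched ones get NULL for matches columns.
Group by teams.id and compute SUM(m.goals_against). SUM over an all-NULL group is NULL.
  1: ids {1, 7, 22} → SUM(m.goals_against)=15
  2: ids {6} → SUM(m.goals_against)=4
  3: ids {8} → SUM(m.goals_against)=1
  4: ids {2} → SUM(m.goals_against)=3
  5: ids {3, 20, 25} → SUM(m.goals_against)=8

Lima | 15 ; Lima | 4 ; Delhi | 1 ; Delhi | 3 ; Geneva | 8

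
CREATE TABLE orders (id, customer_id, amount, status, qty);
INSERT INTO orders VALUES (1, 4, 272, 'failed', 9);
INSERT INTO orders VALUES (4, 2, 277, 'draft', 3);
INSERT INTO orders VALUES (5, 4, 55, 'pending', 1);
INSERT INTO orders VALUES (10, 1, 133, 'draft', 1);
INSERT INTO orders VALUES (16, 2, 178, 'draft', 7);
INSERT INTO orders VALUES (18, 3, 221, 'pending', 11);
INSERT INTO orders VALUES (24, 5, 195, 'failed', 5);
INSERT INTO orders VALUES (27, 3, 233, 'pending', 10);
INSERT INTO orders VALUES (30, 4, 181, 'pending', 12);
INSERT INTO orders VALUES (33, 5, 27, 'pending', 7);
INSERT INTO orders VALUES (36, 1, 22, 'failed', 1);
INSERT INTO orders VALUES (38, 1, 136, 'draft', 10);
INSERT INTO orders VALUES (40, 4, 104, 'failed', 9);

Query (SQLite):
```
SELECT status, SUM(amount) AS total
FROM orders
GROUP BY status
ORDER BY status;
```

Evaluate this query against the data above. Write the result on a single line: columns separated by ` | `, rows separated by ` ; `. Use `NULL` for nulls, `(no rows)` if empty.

Partition orders by status; compute SUM(amount) within each group.
  draft: ids {4, 10, 16, 38} → SUM(amount)=724
  failed: ids {1, 24, 36, 40} → SUM(amount)=593
  pending: ids {5, 18, 27, 30, 33} → SUM(amount)=717

draft | 724 ; failed | 593 ; pending | 717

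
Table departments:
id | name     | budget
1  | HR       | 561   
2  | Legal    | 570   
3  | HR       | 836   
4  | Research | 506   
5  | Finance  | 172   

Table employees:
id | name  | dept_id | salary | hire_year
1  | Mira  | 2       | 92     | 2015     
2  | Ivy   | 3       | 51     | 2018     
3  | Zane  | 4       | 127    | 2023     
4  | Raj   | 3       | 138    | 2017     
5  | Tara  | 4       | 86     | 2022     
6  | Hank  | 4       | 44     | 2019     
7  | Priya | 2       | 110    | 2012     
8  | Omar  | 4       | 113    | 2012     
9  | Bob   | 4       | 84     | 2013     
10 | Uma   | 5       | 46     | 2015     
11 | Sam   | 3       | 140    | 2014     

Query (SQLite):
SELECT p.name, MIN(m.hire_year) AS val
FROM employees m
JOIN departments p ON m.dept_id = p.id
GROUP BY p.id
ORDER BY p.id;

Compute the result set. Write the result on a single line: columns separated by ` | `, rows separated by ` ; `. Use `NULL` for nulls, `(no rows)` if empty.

Legal | 2012 ; HR | 2014 ; Research | 2012 ; Finance | 2015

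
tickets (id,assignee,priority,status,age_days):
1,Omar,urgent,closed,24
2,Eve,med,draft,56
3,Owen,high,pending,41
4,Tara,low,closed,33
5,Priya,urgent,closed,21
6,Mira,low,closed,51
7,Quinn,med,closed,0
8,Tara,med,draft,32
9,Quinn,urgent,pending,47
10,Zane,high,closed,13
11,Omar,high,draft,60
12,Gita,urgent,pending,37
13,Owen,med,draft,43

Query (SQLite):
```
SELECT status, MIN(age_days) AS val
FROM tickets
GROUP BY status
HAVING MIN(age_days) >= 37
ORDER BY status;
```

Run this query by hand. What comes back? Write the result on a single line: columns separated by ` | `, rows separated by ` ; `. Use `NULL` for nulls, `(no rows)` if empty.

pending | 37

Partition tickets by status; compute MIN(age_days) within each group.
HAVING: keep groups where MIN(age_days) >= 37.
  closed: ids {1, 4, 5, 6, 7, 10} → MIN(age_days)=0
  draft: ids {2, 8, 11, 13} → MIN(age_days)=32
  pending: ids {3, 9, 12} → MIN(age_days)=37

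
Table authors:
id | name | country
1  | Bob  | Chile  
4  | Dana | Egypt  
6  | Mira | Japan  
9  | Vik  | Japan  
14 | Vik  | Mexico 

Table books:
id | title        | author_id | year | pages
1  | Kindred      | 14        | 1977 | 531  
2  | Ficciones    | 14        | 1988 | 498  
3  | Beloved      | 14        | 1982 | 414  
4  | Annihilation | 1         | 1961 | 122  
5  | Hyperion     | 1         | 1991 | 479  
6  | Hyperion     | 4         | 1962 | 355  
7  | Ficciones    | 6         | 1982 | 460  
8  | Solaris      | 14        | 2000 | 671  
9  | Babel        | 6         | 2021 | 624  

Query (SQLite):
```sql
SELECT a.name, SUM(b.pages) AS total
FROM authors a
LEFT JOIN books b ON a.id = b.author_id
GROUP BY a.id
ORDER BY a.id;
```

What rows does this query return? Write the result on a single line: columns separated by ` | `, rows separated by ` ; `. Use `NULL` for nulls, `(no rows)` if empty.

LEFT JOIN keeps every authors row; unmatched ones get NULL for books columns.
Group by authors.id and compute SUM(b.pages). SUM over an all-NULL group is NULL.
  1: ids {4, 5} → SUM(b.pages)=601
  4: ids {6} → SUM(b.pages)=355
  6: ids {7, 9} → SUM(b.pages)=1084
  9: ids {—} → SUM(b.pages)=NULL
  14: ids {1, 2, 3, 8} → SUM(b.pages)=2114

Bob | 601 ; Dana | 355 ; Mira | 1084 ; Vik | NULL ; Vik | 2114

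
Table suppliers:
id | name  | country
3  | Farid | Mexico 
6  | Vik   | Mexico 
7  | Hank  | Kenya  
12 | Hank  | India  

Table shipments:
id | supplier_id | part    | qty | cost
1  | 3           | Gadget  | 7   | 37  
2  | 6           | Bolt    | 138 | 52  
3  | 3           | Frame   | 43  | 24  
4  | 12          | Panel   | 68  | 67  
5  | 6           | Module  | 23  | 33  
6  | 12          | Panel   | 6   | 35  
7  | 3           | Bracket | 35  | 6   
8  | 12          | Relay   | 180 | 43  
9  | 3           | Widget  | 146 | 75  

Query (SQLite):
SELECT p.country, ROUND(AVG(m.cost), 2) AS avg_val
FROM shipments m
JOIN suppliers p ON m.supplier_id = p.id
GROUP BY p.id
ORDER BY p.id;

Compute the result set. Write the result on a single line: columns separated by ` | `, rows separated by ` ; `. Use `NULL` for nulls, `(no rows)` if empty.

Join each shipments row to its suppliers via supplier_id.
Group joined rows by suppliers.id; compute ROUND(AVG(m.cost), 2) per group.
  3: ids {1, 3, 7, 9} → ROUND(AVG(m.cost), 2)=35.5
  6: ids {2, 5} → ROUND(AVG(m.cost), 2)=42.5
  12: ids {4, 6, 8} → ROUND(AVG(m.cost), 2)=48.33

Mexico | 35.5 ; Mexico | 42.5 ; India | 48.33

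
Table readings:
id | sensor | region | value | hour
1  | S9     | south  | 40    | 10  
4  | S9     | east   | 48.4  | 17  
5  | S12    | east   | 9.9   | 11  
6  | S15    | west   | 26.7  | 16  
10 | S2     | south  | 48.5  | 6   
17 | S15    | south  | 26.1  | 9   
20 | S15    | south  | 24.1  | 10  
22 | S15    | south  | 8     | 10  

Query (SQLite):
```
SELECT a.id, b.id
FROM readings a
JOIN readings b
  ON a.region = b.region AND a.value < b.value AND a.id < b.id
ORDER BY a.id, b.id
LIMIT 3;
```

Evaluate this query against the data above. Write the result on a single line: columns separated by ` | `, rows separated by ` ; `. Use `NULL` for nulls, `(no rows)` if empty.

1 | 10

Pairs (a,b) with same region, a.value < b.value, a.id < b.id.
region groups: east:{4,5} south:{1,10,17,20,22} west:{6}
Ordered by (a.id, b.id); first 3.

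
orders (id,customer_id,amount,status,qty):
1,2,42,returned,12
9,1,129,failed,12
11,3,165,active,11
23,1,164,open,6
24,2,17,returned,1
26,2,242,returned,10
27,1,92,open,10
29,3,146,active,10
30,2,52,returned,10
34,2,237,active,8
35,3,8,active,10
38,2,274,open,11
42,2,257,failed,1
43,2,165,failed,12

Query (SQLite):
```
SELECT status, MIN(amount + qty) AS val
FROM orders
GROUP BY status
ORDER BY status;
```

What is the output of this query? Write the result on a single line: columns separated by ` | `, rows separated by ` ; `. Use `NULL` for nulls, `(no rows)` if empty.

For each row compute amount + qty.
Group by status; take MIN of the expression per group.
  active: ids {11, 29, 34, 35} → MIN(amount + qty)=18
  failed: ids {9, 42, 43} → MIN(amount + qty)=141
  open: ids {23, 27, 38} → MIN(amount + qty)=102
  returned: ids {1, 24, 26, 30} → MIN(amount + qty)=18

active | 18 ; failed | 141 ; open | 102 ; returned | 18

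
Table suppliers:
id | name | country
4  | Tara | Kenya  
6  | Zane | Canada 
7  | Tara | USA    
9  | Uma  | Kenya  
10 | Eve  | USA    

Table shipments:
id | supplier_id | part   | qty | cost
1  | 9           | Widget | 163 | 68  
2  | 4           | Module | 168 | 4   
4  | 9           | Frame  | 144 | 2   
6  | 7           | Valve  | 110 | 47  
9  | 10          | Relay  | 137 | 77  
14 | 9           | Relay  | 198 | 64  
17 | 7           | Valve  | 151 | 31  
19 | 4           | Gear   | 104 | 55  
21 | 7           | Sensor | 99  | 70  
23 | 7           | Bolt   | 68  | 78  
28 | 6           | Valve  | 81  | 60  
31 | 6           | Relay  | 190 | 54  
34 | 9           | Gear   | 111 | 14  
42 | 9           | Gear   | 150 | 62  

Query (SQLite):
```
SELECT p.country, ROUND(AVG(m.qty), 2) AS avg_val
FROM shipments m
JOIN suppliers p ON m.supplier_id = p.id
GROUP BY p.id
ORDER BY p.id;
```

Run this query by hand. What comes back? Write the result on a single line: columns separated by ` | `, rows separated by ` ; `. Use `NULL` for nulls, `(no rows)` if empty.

Join each shipments row to its suppliers via supplier_id.
Group joined rows by suppliers.id; compute ROUND(AVG(m.qty), 2) per group.
  4: ids {2, 19} → ROUND(AVG(m.qty), 2)=136
  6: ids {28, 31} → ROUND(AVG(m.qty), 2)=135.5
  7: ids {6, 17, 21, 23} → ROUND(AVG(m.qty), 2)=107
  9: ids {1, 4, 14, 34, 42} → ROUND(AVG(m.qty), 2)=153.2
  10: ids {9} → ROUND(AVG(m.qty), 2)=137

Kenya | 136 ; Canada | 135.5 ; USA | 107 ; Kenya | 153.2 ; USA | 137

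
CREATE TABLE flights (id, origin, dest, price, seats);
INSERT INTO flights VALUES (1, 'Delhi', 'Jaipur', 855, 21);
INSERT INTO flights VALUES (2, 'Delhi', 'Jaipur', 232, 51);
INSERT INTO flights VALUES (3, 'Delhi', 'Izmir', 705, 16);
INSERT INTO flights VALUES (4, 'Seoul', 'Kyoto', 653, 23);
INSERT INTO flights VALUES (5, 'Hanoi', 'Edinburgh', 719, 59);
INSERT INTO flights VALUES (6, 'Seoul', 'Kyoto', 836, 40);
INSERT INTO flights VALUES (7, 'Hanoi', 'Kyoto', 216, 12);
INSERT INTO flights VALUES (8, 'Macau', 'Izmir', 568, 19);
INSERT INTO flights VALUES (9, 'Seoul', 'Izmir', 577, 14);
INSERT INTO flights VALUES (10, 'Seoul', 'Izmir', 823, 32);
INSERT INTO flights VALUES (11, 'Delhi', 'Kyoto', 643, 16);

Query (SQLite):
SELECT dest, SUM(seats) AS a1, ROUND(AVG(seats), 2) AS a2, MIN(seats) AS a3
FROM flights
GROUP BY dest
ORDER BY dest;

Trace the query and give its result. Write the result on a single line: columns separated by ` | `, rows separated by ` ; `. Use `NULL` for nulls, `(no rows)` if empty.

Edinburgh | 59 | 59 | 59 ; Izmir | 81 | 20.25 | 14 ; Jaipur | 72 | 36 | 21 ; Kyoto | 91 | 22.75 | 12

Group flights by dest.
Per group compute: SUM(seats), ROUND(AVG(seats), 2), MIN(seats).
  Edinburgh: ids {5} → SUM(seats)=59, ROUND(AVG(seats), 2)=59, MIN(seats)=59
  Izmir: ids {3, 8, 9, 10} → SUM(seats)=81, ROUND(AVG(seats), 2)=20.25, MIN(seats)=14
  Jaipur: ids {1, 2} → SUM(seats)=72, ROUND(AVG(seats), 2)=36, MIN(seats)=21
  Kyoto: ids {4, 6, 7, 11} → SUM(seats)=91, ROUND(AVG(seats), 2)=22.75, MIN(seats)=12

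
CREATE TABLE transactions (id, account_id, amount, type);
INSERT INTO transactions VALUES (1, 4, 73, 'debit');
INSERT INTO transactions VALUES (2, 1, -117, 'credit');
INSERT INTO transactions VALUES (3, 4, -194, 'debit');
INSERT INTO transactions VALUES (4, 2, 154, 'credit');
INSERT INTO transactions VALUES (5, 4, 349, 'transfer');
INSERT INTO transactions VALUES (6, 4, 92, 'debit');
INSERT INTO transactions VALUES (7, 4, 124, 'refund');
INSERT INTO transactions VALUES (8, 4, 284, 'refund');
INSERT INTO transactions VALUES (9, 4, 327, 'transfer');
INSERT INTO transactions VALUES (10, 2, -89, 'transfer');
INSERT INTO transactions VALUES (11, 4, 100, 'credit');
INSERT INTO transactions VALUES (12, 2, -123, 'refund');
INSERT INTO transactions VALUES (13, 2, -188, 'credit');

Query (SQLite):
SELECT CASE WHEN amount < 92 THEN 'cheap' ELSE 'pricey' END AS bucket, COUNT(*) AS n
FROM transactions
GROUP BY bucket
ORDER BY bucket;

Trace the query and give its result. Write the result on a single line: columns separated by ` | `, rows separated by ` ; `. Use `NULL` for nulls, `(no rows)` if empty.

cheap | 6 ; pricey | 7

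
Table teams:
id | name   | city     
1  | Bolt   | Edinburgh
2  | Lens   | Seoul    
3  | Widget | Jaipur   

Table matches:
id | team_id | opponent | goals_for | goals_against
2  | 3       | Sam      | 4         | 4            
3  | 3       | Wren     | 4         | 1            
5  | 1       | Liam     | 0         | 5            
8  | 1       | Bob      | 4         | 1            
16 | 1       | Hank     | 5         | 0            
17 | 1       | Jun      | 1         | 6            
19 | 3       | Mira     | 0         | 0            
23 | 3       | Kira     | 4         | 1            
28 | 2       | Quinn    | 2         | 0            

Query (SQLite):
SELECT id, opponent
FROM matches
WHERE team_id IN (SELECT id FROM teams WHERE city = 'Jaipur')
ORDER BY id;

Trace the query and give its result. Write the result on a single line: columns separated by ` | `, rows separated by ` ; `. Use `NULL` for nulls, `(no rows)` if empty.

Inner query: teams.id where city = 'Jaipur'.
Outer: keep matches rows whose team_id is in that set.
Inner query → {3}

2 | Sam ; 3 | Wren ; 19 | Mira ; 23 | Kira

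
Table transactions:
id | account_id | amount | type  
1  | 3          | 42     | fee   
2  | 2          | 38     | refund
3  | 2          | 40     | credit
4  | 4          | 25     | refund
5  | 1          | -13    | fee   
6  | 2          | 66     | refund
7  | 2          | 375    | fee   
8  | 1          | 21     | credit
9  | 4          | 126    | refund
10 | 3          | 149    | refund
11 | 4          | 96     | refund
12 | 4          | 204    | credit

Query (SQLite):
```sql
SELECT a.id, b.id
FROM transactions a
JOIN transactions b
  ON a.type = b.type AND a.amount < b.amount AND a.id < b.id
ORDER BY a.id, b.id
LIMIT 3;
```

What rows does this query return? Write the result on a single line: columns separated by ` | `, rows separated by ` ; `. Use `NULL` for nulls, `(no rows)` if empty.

Pairs (a,b) with same type, a.amount < b.amount, a.id < b.id.
type groups: credit:{3,8,12} fee:{1,5,7} refund:{2,4,6,9,10,11}
Ordered by (a.id, b.id); first 3.

1 | 7 ; 2 | 6 ; 2 | 9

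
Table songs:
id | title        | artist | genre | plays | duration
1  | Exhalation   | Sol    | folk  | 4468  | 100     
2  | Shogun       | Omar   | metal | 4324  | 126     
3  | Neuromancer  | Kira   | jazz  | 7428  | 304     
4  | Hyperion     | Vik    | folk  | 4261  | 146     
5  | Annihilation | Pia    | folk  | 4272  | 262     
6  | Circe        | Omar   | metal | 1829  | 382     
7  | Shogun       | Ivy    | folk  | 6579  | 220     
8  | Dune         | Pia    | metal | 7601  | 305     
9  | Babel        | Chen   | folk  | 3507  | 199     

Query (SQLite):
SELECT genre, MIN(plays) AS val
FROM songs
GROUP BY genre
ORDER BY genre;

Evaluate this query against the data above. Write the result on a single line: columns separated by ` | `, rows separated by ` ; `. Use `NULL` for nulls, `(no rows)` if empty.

folk | 3507 ; jazz | 7428 ; metal | 1829

Partition songs by genre; compute MIN(plays) within each group.
  folk: ids {1, 4, 5, 7, 9} → MIN(plays)=3507
  jazz: ids {3} → MIN(plays)=7428
  metal: ids {2, 6, 8} → MIN(plays)=1829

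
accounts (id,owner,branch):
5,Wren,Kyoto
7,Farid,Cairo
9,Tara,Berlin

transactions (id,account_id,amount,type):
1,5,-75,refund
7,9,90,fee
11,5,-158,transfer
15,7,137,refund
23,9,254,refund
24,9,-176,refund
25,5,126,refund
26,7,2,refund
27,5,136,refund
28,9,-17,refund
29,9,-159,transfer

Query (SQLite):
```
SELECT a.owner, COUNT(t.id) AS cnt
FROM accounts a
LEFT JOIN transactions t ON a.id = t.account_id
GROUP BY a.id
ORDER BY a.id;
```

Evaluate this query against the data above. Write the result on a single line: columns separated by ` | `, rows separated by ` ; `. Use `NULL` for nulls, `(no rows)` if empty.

LEFT JOIN keeps every accounts row; unmatched ones get NULL for transactions columns.
Group by accounts.id and compute COUNT(t.id). COUNT(col) of an all-NULL group is 0.
  5: ids {1, 11, 25, 27} → COUNT(t.id)=4
  7: ids {15, 26} → COUNT(t.id)=2
  9: ids {7, 23, 24, 28, 29} → COUNT(t.id)=5

Wren | 4 ; Farid | 2 ; Tara | 5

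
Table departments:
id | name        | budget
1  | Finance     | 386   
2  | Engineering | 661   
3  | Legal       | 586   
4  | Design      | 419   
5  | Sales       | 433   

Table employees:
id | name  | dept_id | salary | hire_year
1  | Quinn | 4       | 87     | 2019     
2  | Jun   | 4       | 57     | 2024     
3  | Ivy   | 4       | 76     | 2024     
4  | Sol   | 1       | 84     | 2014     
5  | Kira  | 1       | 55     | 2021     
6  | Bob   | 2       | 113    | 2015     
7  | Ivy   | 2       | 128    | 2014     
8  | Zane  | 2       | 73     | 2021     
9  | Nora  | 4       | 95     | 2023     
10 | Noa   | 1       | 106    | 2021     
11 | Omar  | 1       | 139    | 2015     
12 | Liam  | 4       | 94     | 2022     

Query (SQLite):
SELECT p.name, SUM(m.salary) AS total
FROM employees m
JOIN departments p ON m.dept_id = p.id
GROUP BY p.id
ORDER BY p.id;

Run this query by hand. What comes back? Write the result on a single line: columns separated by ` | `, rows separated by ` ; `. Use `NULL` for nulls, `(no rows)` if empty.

Finance | 384 ; Engineering | 314 ; Design | 409

Join each employees row to its departments via dept_id.
Group joined rows by departments.id; compute SUM(m.salary) per group.
  1: ids {4, 5, 10, 11} → SUM(m.salary)=384
  2: ids {6, 7, 8} → SUM(m.salary)=314
  4: ids {1, 2, 3, 9, 12} → SUM(m.salary)=409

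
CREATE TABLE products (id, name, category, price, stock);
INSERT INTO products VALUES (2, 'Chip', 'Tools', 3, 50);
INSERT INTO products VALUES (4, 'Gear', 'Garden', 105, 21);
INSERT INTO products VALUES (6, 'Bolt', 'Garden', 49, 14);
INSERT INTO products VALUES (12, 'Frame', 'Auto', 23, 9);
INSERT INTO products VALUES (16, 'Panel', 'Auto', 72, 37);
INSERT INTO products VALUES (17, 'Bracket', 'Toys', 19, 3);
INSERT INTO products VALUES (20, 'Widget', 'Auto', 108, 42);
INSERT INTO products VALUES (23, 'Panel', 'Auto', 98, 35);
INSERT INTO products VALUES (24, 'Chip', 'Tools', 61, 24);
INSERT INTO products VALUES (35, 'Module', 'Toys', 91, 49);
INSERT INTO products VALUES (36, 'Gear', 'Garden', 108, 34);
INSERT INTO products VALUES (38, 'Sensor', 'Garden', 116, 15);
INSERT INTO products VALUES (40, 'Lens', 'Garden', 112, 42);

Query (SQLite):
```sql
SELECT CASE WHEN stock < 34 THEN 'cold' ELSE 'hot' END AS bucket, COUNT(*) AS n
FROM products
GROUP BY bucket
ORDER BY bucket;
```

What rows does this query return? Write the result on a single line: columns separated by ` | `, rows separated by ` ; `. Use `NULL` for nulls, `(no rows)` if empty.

Bucket rows by stock < 34 → 'cold' else 'hot'; count each bucket.

cold | 6 ; hot | 7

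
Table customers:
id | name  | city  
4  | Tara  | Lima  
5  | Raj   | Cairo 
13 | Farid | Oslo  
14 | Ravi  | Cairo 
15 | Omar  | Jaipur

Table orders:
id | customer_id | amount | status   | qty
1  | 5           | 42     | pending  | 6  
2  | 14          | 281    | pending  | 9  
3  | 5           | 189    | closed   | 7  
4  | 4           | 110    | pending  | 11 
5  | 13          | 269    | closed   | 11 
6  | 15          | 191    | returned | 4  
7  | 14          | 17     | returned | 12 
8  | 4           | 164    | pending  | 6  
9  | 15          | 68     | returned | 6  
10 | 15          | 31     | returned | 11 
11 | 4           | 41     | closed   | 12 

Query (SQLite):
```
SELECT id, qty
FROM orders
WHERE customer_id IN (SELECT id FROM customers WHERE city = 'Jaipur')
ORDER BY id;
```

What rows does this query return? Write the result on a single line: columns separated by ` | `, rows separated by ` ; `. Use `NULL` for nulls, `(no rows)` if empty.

6 | 4 ; 9 | 6 ; 10 | 11

Inner query: customers.id where city = 'Jaipur'.
Outer: keep orders rows whose customer_id is in that set.
Inner query → {15}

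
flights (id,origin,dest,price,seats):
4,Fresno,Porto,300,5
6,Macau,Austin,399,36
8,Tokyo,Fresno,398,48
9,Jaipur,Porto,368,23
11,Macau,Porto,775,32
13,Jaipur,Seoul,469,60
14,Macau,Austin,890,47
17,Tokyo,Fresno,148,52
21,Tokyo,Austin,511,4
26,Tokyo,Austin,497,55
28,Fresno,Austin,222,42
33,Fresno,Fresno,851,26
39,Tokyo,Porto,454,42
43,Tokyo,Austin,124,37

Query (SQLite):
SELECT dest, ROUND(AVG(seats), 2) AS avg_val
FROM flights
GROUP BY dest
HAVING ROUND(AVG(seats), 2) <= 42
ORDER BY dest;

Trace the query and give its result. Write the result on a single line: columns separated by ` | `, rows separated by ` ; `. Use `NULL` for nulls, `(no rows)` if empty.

Austin | 36.83 ; Fresno | 42 ; Porto | 25.5

Partition flights by dest; compute ROUND(AVG(seats), 2) within each group.
HAVING: keep groups where ROUND(AVG(seats), 2) <= 42.
  Austin: ids {6, 14, 21, 26, 28, 43} → ROUND(AVG(seats), 2)=36.83
  Fresno: ids {8, 17, 33} → ROUND(AVG(seats), 2)=42
  Porto: ids {4, 9, 11, 39} → ROUND(AVG(seats), 2)=25.5
  Seoul: ids {13} → ROUND(AVG(seats), 2)=60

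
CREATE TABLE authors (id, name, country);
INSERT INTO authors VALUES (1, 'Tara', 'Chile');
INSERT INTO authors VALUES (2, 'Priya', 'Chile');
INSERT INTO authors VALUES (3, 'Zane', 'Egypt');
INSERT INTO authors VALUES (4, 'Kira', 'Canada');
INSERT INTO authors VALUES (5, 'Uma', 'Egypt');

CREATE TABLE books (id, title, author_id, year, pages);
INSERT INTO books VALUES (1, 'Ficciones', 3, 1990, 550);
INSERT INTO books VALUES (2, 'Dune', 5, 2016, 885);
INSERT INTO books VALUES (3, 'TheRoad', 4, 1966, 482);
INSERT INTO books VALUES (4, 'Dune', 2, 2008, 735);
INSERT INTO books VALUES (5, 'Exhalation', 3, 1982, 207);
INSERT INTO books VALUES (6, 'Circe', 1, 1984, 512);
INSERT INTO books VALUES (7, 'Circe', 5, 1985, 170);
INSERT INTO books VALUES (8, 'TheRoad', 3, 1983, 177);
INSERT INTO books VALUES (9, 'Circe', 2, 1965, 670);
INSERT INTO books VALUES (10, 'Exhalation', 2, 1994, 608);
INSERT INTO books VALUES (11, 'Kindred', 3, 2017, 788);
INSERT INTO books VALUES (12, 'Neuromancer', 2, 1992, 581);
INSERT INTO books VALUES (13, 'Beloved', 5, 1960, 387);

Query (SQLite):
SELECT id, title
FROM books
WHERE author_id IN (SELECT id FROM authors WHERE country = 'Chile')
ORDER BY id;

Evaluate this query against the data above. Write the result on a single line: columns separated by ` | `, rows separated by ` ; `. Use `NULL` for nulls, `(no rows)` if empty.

Inner query: authors.id where country = 'Chile'.
Outer: keep books rows whose author_id is in that set.
Inner query → {1, 2}

4 | Dune ; 6 | Circe ; 9 | Circe ; 10 | Exhalation ; 12 | Neuromancer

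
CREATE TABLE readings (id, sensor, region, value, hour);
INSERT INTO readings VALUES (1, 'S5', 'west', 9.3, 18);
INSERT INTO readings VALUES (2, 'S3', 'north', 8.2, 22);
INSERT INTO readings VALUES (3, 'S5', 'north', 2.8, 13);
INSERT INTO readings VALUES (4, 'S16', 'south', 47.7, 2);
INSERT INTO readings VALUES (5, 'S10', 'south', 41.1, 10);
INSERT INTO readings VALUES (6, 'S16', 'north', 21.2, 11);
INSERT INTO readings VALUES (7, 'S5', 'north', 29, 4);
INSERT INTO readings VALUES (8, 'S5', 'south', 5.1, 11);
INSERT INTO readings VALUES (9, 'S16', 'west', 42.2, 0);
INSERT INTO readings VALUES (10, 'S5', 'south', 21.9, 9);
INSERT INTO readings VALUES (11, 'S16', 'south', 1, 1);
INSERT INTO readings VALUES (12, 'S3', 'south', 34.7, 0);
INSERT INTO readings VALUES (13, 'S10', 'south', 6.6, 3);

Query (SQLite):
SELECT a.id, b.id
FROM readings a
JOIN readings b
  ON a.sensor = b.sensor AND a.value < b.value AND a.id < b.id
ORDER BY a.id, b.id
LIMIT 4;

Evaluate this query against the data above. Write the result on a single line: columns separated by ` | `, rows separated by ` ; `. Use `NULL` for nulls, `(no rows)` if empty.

Pairs (a,b) with same sensor, a.value < b.value, a.id < b.id.
sensor groups: S10:{5,13} S16:{4,6,9,11} S3:{2,12} S5:{1,3,7,8,10}
Ordered by (a.id, b.id); first 4.

1 | 7 ; 1 | 10 ; 2 | 12 ; 3 | 7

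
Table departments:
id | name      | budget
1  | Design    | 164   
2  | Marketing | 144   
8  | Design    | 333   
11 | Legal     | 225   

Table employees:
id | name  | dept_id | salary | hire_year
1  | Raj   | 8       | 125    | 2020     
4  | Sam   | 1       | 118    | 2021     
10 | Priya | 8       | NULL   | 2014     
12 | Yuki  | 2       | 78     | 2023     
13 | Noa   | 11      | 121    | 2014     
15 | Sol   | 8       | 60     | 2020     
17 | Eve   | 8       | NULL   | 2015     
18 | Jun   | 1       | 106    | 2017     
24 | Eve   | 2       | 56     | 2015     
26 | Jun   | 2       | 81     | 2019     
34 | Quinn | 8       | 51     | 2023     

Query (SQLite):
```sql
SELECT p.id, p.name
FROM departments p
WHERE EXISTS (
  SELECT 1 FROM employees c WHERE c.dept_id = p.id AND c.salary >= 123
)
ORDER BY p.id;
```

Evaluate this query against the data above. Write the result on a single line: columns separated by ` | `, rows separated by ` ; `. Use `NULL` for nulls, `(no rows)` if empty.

For each departments row, check whether any employees with matching dept_id has salary >= 123.
Keep rows where that is true.

8 | Design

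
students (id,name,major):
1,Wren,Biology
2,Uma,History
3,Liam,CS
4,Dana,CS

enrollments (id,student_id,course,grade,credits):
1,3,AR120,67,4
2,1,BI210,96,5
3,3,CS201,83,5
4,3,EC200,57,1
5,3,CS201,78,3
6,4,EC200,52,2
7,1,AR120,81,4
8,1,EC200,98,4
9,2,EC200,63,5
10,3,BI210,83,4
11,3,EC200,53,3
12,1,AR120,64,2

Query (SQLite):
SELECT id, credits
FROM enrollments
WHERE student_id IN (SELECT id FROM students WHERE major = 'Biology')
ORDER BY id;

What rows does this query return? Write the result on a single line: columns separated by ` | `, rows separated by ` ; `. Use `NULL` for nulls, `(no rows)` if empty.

2 | 5 ; 7 | 4 ; 8 | 4 ; 12 | 2

Inner query: students.id where major = 'Biology'.
Outer: keep enrollments rows whose student_id is in that set.
Inner query → {1}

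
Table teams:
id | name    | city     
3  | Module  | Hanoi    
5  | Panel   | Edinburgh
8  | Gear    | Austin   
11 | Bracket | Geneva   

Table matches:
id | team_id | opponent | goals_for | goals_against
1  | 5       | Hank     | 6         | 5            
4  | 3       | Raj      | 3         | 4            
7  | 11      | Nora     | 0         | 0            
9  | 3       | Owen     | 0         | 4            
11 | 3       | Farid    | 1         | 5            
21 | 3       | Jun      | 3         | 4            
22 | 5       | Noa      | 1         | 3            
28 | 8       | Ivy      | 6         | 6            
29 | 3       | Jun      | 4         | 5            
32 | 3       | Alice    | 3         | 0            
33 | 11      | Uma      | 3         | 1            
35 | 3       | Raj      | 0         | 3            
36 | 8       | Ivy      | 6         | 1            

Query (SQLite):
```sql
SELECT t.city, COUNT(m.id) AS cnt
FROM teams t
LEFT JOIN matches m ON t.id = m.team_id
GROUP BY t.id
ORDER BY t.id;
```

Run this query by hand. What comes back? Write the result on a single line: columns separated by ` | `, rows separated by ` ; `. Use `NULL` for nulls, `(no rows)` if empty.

Hanoi | 7 ; Edinburgh | 2 ; Austin | 2 ; Geneva | 2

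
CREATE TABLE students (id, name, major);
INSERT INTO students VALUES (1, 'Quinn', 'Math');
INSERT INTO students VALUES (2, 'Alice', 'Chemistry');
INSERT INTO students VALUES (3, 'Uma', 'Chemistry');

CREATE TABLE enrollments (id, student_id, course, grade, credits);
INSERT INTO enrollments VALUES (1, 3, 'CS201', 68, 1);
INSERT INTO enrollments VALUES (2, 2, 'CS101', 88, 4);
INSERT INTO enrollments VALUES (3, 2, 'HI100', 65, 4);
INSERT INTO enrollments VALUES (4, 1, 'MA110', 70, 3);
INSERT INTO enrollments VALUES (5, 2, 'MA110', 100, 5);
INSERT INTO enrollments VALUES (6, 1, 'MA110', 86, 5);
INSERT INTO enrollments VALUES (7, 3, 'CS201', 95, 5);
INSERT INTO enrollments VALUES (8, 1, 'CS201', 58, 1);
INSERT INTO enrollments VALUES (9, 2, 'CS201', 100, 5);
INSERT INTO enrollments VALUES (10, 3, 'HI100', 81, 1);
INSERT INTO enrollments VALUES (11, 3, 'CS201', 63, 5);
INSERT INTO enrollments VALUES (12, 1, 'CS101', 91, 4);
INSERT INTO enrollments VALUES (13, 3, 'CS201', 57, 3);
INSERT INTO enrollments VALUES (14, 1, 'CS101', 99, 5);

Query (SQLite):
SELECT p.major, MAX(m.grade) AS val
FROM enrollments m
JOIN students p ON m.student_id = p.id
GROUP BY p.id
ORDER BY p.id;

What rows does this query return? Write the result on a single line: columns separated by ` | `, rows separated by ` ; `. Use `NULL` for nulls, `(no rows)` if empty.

Join each enrollments row to its students via student_id.
Group joined rows by students.id; compute MAX(m.grade) per group.
  1: ids {4, 6, 8, 12, 14} → MAX(m.grade)=99
  2: ids {2, 3, 5, 9} → MAX(m.grade)=100
  3: ids {1, 7, 10, 11, 13} → MAX(m.grade)=95

Math | 99 ; Chemistry | 100 ; Chemistry | 95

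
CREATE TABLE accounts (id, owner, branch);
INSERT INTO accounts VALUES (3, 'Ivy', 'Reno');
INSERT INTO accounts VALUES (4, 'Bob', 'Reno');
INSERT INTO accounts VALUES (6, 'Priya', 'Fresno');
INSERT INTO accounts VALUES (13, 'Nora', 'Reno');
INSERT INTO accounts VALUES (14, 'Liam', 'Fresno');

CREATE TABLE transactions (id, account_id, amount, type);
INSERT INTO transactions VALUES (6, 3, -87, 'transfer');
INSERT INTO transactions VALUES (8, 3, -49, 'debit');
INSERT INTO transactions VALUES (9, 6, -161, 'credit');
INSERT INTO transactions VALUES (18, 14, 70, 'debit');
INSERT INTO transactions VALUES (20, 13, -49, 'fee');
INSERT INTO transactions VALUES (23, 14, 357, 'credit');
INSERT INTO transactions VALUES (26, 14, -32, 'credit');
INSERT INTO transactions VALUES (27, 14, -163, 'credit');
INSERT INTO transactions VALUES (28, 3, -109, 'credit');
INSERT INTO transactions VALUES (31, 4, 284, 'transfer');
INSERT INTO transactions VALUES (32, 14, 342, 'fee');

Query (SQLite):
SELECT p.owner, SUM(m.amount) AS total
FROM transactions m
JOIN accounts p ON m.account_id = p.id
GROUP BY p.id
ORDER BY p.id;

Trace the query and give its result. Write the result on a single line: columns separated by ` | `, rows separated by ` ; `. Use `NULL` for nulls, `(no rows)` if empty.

Join each transactions row to its accounts via account_id.
Group joined rows by accounts.id; compute SUM(m.amount) per group.
  3: ids {6, 8, 28} → SUM(m.amount)=-245
  4: ids {31} → SUM(m.amount)=284
  6: ids {9} → SUM(m.amount)=-161
  13: ids {20} → SUM(m.amount)=-49
  14: ids {18, 23, 26, 27, 32} → SUM(m.amount)=574

Ivy | -245 ; Bob | 284 ; Priya | -161 ; Nora | -49 ; Liam | 574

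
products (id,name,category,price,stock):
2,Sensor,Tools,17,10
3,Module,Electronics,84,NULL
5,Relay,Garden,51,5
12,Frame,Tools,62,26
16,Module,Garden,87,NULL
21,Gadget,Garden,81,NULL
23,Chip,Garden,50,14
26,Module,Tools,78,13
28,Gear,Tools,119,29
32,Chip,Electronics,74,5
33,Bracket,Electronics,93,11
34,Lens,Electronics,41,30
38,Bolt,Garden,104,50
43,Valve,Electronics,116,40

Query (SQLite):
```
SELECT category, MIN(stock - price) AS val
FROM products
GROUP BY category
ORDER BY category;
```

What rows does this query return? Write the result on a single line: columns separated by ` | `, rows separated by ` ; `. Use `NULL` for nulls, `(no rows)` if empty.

Electronics | -82 ; Garden | -54 ; Tools | -90

For each row compute stock - price.
Group by category; take MIN of the expression per group.
  Electronics: ids {3, 32, 33, 34, 43} → MIN(stock - price)=-82
  Garden: ids {5, 16, 21, 23, 38} → MIN(stock - price)=-54
  Tools: ids {2, 12, 26, 28} → MIN(stock - price)=-90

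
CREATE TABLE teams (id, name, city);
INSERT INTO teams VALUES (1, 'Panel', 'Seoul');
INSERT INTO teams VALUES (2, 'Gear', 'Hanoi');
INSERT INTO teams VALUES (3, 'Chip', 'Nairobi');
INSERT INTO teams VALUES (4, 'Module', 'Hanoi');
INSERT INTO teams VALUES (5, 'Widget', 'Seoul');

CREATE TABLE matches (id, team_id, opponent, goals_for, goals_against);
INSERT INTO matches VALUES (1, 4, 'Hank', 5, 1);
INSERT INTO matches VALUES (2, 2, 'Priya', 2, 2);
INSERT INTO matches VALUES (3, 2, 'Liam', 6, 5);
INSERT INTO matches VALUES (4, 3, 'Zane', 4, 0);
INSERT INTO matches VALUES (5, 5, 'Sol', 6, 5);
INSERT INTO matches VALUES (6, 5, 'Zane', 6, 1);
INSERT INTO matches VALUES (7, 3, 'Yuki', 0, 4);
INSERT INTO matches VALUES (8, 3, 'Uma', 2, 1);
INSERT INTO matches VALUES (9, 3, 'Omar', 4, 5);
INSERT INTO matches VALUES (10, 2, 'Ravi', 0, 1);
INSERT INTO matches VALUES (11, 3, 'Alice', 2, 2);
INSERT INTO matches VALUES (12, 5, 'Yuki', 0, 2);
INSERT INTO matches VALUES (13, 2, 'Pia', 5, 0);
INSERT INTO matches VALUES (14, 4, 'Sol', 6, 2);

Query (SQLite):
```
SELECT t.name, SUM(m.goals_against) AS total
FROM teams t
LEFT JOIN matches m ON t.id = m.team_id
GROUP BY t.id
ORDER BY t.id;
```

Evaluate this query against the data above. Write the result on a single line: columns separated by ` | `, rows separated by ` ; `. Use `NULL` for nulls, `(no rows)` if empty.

LEFT JOIN keeps every teams row; unmatched ones get NULL for matches columns.
Group by teams.id and compute SUM(m.goals_against). SUM over an all-NULL group is NULL.
  1: ids {—} → SUM(m.goals_against)=NULL
  2: ids {2, 3, 10, 13} → SUM(m.goals_against)=8
  3: ids {4, 7, 8, 9, 11} → SUM(m.goals_against)=12
  4: ids {1, 14} → SUM(m.goals_against)=3
  5: ids {5, 6, 12} → SUM(m.goals_against)=8

Panel | NULL ; Gear | 8 ; Chip | 12 ; Module | 3 ; Widget | 8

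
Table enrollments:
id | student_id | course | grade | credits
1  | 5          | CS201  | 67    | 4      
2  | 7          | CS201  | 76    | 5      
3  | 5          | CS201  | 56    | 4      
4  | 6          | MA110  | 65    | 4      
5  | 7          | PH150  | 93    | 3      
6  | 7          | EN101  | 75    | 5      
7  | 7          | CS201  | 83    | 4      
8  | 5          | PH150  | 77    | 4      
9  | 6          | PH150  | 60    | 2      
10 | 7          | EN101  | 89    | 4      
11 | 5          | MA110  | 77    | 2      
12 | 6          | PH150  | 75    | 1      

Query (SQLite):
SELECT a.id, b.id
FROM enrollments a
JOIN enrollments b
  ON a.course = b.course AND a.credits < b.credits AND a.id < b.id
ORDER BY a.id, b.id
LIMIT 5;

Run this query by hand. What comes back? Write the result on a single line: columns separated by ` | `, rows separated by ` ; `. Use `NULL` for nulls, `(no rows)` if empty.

1 | 2 ; 5 | 8

Pairs (a,b) with same course, a.credits < b.credits, a.id < b.id.
course groups: CS201:{1,2,3,7} EN101:{6,10} MA110:{4,11} PH150:{5,8,9,12}
Ordered by (a.id, b.id); first 5.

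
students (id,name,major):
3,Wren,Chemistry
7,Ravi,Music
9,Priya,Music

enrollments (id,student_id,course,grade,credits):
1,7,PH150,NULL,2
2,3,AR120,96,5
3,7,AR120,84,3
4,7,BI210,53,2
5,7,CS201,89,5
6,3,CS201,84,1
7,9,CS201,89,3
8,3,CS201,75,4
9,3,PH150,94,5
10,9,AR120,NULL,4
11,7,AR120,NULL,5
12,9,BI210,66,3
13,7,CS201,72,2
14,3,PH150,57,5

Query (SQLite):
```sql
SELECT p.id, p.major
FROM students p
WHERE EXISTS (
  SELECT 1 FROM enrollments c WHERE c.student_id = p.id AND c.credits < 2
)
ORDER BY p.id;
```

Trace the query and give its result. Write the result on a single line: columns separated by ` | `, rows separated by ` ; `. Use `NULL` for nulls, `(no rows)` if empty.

3 | Chemistry

For each students row, check whether any enrollments with matching student_id has credits < 2.
Keep rows where that is true.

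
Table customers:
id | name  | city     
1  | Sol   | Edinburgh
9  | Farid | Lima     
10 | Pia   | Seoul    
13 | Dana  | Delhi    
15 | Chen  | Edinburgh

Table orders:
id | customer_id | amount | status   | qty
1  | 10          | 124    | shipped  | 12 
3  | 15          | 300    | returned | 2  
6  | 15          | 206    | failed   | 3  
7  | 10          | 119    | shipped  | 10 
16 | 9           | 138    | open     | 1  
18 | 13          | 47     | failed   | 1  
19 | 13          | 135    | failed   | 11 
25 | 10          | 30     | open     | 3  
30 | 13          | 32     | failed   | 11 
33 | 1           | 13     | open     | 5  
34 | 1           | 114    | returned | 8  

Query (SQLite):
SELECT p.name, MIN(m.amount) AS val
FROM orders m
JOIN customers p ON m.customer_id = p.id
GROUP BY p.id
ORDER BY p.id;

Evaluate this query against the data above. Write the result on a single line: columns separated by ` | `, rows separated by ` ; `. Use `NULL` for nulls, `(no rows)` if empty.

Join each orders row to its customers via customer_id.
Group joined rows by customers.id; compute MIN(m.amount) per group.
  1: ids {33, 34} → MIN(m.amount)=13
  9: ids {16} → MIN(m.amount)=138
  10: ids {1, 7, 25} → MIN(m.amount)=30
  13: ids {18, 19, 30} → MIN(m.amount)=32
  15: ids {3, 6} → MIN(m.amount)=206

Sol | 13 ; Farid | 138 ; Pia | 30 ; Dana | 32 ; Chen | 206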